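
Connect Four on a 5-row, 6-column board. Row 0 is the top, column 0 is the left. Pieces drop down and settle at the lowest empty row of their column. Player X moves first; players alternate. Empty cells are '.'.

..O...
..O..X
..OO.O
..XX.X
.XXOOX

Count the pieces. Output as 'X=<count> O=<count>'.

X=7 O=7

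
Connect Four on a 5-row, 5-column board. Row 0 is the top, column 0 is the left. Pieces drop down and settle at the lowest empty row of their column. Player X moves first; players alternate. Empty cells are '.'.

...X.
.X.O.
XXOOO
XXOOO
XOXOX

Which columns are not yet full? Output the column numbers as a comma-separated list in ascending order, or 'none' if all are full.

Answer: 0,1,2,4

Derivation:
col 0: top cell = '.' → open
col 1: top cell = '.' → open
col 2: top cell = '.' → open
col 3: top cell = 'X' → FULL
col 4: top cell = '.' → open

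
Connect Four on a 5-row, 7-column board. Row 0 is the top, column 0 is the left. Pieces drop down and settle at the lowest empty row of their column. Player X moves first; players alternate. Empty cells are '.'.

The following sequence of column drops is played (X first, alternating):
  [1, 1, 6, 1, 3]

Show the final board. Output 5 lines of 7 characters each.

Answer: .......
.......
.O.....
.O.....
.X.X..X

Derivation:
Move 1: X drops in col 1, lands at row 4
Move 2: O drops in col 1, lands at row 3
Move 3: X drops in col 6, lands at row 4
Move 4: O drops in col 1, lands at row 2
Move 5: X drops in col 3, lands at row 4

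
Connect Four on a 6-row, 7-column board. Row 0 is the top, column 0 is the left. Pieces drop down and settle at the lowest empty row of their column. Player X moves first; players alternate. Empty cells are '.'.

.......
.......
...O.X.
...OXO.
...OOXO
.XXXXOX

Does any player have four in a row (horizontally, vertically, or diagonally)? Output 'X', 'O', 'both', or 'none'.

X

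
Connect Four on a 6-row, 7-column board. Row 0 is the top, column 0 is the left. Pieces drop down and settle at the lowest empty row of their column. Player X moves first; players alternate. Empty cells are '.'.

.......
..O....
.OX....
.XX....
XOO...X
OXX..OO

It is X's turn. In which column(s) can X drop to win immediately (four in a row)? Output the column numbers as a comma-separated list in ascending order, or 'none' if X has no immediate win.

col 0: drop X → no win
col 1: drop X → no win
col 2: drop X → no win
col 3: drop X → no win
col 4: drop X → no win
col 5: drop X → no win
col 6: drop X → no win

Answer: none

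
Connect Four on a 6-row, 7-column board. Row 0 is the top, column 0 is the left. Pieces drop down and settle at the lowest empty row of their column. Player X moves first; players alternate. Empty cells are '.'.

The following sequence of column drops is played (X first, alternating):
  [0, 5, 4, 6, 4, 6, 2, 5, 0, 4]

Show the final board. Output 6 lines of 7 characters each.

Move 1: X drops in col 0, lands at row 5
Move 2: O drops in col 5, lands at row 5
Move 3: X drops in col 4, lands at row 5
Move 4: O drops in col 6, lands at row 5
Move 5: X drops in col 4, lands at row 4
Move 6: O drops in col 6, lands at row 4
Move 7: X drops in col 2, lands at row 5
Move 8: O drops in col 5, lands at row 4
Move 9: X drops in col 0, lands at row 4
Move 10: O drops in col 4, lands at row 3

Answer: .......
.......
.......
....O..
X...XOO
X.X.XOO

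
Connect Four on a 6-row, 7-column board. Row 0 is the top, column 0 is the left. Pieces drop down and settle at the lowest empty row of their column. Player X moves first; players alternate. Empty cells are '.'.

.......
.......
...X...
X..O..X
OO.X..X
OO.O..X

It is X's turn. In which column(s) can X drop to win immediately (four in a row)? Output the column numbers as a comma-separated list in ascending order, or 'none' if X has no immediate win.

col 0: drop X → no win
col 1: drop X → no win
col 2: drop X → no win
col 3: drop X → no win
col 4: drop X → no win
col 5: drop X → no win
col 6: drop X → WIN!

Answer: 6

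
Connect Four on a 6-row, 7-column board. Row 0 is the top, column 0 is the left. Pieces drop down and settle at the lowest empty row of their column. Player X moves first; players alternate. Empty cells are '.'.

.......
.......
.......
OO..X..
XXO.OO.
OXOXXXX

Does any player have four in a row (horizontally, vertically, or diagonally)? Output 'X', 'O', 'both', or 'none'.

X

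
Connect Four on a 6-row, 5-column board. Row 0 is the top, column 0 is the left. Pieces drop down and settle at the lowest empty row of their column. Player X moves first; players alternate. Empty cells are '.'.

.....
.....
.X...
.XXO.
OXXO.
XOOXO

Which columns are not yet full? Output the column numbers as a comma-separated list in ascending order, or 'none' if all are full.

Answer: 0,1,2,3,4

Derivation:
col 0: top cell = '.' → open
col 1: top cell = '.' → open
col 2: top cell = '.' → open
col 3: top cell = '.' → open
col 4: top cell = '.' → open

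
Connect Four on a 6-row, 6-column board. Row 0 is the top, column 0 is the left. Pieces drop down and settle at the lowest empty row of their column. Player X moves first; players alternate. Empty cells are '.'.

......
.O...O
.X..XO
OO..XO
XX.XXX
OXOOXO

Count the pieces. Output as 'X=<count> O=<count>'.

X=10 O=10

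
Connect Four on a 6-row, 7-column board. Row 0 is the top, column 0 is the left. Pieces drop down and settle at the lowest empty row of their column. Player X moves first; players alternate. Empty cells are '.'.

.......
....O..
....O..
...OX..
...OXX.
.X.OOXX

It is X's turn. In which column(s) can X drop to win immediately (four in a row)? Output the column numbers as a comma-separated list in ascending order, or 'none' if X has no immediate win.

Answer: 3

Derivation:
col 0: drop X → no win
col 1: drop X → no win
col 2: drop X → no win
col 3: drop X → WIN!
col 4: drop X → no win
col 5: drop X → no win
col 6: drop X → no win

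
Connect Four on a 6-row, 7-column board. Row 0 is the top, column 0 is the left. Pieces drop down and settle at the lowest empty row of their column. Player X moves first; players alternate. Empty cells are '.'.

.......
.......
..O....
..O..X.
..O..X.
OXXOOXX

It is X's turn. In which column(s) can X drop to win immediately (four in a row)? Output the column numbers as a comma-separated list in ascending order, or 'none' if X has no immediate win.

Answer: 5

Derivation:
col 0: drop X → no win
col 1: drop X → no win
col 2: drop X → no win
col 3: drop X → no win
col 4: drop X → no win
col 5: drop X → WIN!
col 6: drop X → no win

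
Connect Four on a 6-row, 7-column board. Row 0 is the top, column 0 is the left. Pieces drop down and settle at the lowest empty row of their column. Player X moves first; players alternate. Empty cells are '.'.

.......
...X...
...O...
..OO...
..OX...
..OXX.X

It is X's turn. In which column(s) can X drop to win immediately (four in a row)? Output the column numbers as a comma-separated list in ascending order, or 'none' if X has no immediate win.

col 0: drop X → no win
col 1: drop X → no win
col 2: drop X → no win
col 3: drop X → no win
col 4: drop X → no win
col 5: drop X → WIN!
col 6: drop X → no win

Answer: 5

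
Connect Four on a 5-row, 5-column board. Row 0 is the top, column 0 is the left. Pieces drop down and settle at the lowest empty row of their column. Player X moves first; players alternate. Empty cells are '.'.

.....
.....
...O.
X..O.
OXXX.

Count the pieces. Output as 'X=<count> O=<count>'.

X=4 O=3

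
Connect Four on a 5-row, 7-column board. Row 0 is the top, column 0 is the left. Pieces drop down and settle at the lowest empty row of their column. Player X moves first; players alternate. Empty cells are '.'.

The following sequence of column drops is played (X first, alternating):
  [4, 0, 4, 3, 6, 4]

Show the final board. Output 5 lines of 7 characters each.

Answer: .......
.......
....O..
....X..
O..OX.X

Derivation:
Move 1: X drops in col 4, lands at row 4
Move 2: O drops in col 0, lands at row 4
Move 3: X drops in col 4, lands at row 3
Move 4: O drops in col 3, lands at row 4
Move 5: X drops in col 6, lands at row 4
Move 6: O drops in col 4, lands at row 2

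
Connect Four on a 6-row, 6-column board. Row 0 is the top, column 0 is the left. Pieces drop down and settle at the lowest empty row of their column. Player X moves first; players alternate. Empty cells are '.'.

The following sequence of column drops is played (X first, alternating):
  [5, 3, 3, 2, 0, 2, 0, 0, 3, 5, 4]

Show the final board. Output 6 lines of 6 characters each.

Move 1: X drops in col 5, lands at row 5
Move 2: O drops in col 3, lands at row 5
Move 3: X drops in col 3, lands at row 4
Move 4: O drops in col 2, lands at row 5
Move 5: X drops in col 0, lands at row 5
Move 6: O drops in col 2, lands at row 4
Move 7: X drops in col 0, lands at row 4
Move 8: O drops in col 0, lands at row 3
Move 9: X drops in col 3, lands at row 3
Move 10: O drops in col 5, lands at row 4
Move 11: X drops in col 4, lands at row 5

Answer: ......
......
......
O..X..
X.OX.O
X.OOXX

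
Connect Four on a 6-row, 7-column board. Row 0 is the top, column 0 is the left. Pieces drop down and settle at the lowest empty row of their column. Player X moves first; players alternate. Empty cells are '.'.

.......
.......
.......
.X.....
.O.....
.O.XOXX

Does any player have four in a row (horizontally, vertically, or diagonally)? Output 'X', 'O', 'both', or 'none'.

none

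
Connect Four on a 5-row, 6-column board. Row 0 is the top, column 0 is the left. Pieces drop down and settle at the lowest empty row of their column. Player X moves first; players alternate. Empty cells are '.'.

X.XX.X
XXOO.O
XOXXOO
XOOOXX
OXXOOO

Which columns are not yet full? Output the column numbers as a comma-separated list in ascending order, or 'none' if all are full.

col 0: top cell = 'X' → FULL
col 1: top cell = '.' → open
col 2: top cell = 'X' → FULL
col 3: top cell = 'X' → FULL
col 4: top cell = '.' → open
col 5: top cell = 'X' → FULL

Answer: 1,4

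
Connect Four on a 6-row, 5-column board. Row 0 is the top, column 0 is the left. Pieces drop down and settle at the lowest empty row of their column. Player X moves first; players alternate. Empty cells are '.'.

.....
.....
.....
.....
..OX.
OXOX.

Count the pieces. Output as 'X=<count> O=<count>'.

X=3 O=3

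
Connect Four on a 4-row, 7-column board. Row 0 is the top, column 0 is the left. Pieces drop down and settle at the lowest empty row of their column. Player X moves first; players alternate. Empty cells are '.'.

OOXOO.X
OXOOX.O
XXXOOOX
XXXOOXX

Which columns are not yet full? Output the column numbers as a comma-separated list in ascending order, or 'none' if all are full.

Answer: 5

Derivation:
col 0: top cell = 'O' → FULL
col 1: top cell = 'O' → FULL
col 2: top cell = 'X' → FULL
col 3: top cell = 'O' → FULL
col 4: top cell = 'O' → FULL
col 5: top cell = '.' → open
col 6: top cell = 'X' → FULL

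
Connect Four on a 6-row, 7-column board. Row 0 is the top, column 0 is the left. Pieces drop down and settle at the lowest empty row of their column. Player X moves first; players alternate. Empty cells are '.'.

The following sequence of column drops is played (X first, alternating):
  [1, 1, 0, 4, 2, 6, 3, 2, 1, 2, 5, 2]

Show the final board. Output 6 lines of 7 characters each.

Move 1: X drops in col 1, lands at row 5
Move 2: O drops in col 1, lands at row 4
Move 3: X drops in col 0, lands at row 5
Move 4: O drops in col 4, lands at row 5
Move 5: X drops in col 2, lands at row 5
Move 6: O drops in col 6, lands at row 5
Move 7: X drops in col 3, lands at row 5
Move 8: O drops in col 2, lands at row 4
Move 9: X drops in col 1, lands at row 3
Move 10: O drops in col 2, lands at row 3
Move 11: X drops in col 5, lands at row 5
Move 12: O drops in col 2, lands at row 2

Answer: .......
.......
..O....
.XO....
.OO....
XXXXOXO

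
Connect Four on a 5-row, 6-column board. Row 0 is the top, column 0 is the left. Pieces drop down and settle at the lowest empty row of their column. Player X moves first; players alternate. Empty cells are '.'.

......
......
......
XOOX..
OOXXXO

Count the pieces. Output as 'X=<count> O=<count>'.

X=5 O=5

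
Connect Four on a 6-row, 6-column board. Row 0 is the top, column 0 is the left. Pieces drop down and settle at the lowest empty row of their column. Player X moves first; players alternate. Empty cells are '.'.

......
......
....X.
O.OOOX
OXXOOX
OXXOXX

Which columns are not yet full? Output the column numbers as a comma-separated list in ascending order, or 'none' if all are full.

col 0: top cell = '.' → open
col 1: top cell = '.' → open
col 2: top cell = '.' → open
col 3: top cell = '.' → open
col 4: top cell = '.' → open
col 5: top cell = '.' → open

Answer: 0,1,2,3,4,5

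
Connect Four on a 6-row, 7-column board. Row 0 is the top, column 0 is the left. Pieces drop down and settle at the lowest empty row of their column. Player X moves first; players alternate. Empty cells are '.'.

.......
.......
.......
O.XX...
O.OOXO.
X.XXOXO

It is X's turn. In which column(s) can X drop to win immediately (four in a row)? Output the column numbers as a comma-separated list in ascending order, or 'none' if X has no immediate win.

col 0: drop X → no win
col 1: drop X → WIN!
col 2: drop X → WIN!
col 3: drop X → no win
col 4: drop X → no win
col 5: drop X → no win
col 6: drop X → no win

Answer: 1,2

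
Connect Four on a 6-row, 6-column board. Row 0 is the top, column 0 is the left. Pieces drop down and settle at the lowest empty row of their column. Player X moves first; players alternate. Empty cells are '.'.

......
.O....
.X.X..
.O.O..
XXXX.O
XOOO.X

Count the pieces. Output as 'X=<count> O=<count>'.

X=8 O=7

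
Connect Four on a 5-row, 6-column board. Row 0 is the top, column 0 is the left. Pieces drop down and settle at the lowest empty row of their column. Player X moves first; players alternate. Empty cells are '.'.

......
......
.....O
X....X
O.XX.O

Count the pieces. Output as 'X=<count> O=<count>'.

X=4 O=3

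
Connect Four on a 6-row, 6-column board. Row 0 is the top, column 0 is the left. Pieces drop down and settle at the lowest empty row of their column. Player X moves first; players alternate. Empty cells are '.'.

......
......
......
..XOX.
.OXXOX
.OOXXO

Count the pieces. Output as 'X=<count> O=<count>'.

X=7 O=6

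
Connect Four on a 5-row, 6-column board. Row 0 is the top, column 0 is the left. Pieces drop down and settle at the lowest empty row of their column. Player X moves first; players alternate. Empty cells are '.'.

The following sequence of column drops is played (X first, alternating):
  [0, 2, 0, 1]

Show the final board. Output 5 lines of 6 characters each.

Answer: ......
......
......
X.....
XOO...

Derivation:
Move 1: X drops in col 0, lands at row 4
Move 2: O drops in col 2, lands at row 4
Move 3: X drops in col 0, lands at row 3
Move 4: O drops in col 1, lands at row 4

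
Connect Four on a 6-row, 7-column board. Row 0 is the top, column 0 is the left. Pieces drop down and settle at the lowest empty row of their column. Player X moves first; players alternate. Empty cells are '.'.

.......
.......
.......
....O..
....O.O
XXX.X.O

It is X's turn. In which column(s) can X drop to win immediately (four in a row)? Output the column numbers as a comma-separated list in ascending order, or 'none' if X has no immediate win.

col 0: drop X → no win
col 1: drop X → no win
col 2: drop X → no win
col 3: drop X → WIN!
col 4: drop X → no win
col 5: drop X → no win
col 6: drop X → no win

Answer: 3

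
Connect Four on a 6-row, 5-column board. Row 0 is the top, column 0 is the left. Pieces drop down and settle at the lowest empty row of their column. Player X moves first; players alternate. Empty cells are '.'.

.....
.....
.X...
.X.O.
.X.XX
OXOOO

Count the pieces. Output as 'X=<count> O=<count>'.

X=6 O=5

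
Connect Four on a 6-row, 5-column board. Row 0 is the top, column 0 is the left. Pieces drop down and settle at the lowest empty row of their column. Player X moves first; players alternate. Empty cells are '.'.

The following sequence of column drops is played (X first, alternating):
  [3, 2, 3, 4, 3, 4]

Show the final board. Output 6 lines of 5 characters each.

Answer: .....
.....
.....
...X.
...XO
..OXO

Derivation:
Move 1: X drops in col 3, lands at row 5
Move 2: O drops in col 2, lands at row 5
Move 3: X drops in col 3, lands at row 4
Move 4: O drops in col 4, lands at row 5
Move 5: X drops in col 3, lands at row 3
Move 6: O drops in col 4, lands at row 4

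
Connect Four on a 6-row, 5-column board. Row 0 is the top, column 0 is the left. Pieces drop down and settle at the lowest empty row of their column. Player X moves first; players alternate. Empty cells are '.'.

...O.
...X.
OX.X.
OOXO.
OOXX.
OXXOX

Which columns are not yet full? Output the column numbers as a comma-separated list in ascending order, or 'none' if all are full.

Answer: 0,1,2,4

Derivation:
col 0: top cell = '.' → open
col 1: top cell = '.' → open
col 2: top cell = '.' → open
col 3: top cell = 'O' → FULL
col 4: top cell = '.' → open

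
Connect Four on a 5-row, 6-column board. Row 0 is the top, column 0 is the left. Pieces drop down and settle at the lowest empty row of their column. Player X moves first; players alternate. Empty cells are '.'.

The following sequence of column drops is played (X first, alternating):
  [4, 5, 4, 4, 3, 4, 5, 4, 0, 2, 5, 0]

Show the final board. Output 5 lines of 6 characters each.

Answer: ....O.
....O.
....OX
O...XX
X.OXXO

Derivation:
Move 1: X drops in col 4, lands at row 4
Move 2: O drops in col 5, lands at row 4
Move 3: X drops in col 4, lands at row 3
Move 4: O drops in col 4, lands at row 2
Move 5: X drops in col 3, lands at row 4
Move 6: O drops in col 4, lands at row 1
Move 7: X drops in col 5, lands at row 3
Move 8: O drops in col 4, lands at row 0
Move 9: X drops in col 0, lands at row 4
Move 10: O drops in col 2, lands at row 4
Move 11: X drops in col 5, lands at row 2
Move 12: O drops in col 0, lands at row 3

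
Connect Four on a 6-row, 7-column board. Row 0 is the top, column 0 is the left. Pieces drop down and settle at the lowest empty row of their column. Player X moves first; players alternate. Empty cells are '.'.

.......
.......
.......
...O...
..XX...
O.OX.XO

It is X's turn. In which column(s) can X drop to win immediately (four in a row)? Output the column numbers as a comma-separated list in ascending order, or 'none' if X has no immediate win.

col 0: drop X → no win
col 1: drop X → no win
col 2: drop X → no win
col 3: drop X → no win
col 4: drop X → no win
col 5: drop X → no win
col 6: drop X → no win

Answer: none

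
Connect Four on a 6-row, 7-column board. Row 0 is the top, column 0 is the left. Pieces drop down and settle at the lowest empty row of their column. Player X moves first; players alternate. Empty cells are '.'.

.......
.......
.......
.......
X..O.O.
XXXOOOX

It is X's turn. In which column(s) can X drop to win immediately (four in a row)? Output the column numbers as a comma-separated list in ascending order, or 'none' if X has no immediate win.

col 0: drop X → no win
col 1: drop X → no win
col 2: drop X → no win
col 3: drop X → no win
col 4: drop X → no win
col 5: drop X → no win
col 6: drop X → no win

Answer: none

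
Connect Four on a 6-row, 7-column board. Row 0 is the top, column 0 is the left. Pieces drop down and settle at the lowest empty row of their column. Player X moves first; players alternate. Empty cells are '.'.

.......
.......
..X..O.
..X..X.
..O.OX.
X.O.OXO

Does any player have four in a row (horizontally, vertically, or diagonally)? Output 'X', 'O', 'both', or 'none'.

none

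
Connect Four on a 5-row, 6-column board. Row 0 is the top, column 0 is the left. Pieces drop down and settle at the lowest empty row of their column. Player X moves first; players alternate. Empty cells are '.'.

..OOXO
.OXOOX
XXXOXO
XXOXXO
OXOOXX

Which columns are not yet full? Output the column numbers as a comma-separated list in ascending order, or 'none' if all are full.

Answer: 0,1

Derivation:
col 0: top cell = '.' → open
col 1: top cell = '.' → open
col 2: top cell = 'O' → FULL
col 3: top cell = 'O' → FULL
col 4: top cell = 'X' → FULL
col 5: top cell = 'O' → FULL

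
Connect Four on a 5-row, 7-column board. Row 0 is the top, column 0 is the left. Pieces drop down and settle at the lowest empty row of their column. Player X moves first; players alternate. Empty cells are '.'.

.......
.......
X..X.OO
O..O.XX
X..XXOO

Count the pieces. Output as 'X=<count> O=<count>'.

X=7 O=6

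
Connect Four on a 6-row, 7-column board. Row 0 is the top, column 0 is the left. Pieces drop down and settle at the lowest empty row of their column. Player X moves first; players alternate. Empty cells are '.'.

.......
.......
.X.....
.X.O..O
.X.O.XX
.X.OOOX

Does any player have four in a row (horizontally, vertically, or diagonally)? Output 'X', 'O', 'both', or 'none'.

X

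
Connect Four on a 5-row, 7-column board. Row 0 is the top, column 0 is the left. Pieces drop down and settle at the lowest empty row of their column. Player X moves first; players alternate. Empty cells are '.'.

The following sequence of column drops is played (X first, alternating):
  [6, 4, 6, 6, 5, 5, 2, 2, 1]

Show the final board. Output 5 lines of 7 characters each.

Answer: .......
.......
......O
..O..OX
.XX.OXX

Derivation:
Move 1: X drops in col 6, lands at row 4
Move 2: O drops in col 4, lands at row 4
Move 3: X drops in col 6, lands at row 3
Move 4: O drops in col 6, lands at row 2
Move 5: X drops in col 5, lands at row 4
Move 6: O drops in col 5, lands at row 3
Move 7: X drops in col 2, lands at row 4
Move 8: O drops in col 2, lands at row 3
Move 9: X drops in col 1, lands at row 4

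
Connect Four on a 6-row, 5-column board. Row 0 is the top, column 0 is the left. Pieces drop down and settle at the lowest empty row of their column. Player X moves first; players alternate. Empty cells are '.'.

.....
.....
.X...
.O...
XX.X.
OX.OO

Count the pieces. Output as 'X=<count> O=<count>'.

X=5 O=4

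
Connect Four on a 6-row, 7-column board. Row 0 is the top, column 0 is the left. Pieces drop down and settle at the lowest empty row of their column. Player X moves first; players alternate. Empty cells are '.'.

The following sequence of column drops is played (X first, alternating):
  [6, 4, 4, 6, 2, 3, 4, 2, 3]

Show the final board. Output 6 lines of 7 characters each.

Answer: .......
.......
.......
....X..
..OXX.O
..XOO.X

Derivation:
Move 1: X drops in col 6, lands at row 5
Move 2: O drops in col 4, lands at row 5
Move 3: X drops in col 4, lands at row 4
Move 4: O drops in col 6, lands at row 4
Move 5: X drops in col 2, lands at row 5
Move 6: O drops in col 3, lands at row 5
Move 7: X drops in col 4, lands at row 3
Move 8: O drops in col 2, lands at row 4
Move 9: X drops in col 3, lands at row 4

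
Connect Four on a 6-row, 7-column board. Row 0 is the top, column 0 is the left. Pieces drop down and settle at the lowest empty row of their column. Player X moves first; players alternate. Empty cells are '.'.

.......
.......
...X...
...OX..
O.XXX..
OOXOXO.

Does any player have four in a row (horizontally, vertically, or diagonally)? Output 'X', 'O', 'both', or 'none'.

none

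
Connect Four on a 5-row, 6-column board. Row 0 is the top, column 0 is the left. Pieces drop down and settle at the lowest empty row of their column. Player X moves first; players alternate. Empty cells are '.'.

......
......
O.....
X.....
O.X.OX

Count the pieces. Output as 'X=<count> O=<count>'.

X=3 O=3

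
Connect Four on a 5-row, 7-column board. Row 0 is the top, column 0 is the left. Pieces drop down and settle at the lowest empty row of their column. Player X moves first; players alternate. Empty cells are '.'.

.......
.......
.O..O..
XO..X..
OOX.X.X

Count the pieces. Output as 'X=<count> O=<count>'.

X=5 O=5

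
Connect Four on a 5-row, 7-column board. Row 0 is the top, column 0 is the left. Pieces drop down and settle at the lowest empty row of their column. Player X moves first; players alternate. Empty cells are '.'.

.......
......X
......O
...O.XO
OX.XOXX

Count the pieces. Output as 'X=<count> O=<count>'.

X=6 O=5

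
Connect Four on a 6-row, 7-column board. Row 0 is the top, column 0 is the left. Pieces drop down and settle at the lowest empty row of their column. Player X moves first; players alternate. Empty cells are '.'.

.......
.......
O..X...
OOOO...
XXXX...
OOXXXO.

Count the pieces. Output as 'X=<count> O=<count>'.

X=8 O=8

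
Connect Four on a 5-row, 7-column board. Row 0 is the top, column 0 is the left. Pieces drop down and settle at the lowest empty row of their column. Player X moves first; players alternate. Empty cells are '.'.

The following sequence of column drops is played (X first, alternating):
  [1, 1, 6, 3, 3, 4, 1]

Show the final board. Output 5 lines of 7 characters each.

Answer: .......
.......
.X.....
.O.X...
.X.OO.X

Derivation:
Move 1: X drops in col 1, lands at row 4
Move 2: O drops in col 1, lands at row 3
Move 3: X drops in col 6, lands at row 4
Move 4: O drops in col 3, lands at row 4
Move 5: X drops in col 3, lands at row 3
Move 6: O drops in col 4, lands at row 4
Move 7: X drops in col 1, lands at row 2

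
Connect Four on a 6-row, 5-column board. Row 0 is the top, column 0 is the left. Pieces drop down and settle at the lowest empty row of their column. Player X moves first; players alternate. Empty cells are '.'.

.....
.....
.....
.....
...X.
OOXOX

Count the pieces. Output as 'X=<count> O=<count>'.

X=3 O=3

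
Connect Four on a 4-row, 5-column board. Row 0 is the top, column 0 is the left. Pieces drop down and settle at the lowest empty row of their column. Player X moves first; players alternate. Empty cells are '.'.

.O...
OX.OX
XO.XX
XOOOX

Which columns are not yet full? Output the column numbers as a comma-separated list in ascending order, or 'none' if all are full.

col 0: top cell = '.' → open
col 1: top cell = 'O' → FULL
col 2: top cell = '.' → open
col 3: top cell = '.' → open
col 4: top cell = '.' → open

Answer: 0,2,3,4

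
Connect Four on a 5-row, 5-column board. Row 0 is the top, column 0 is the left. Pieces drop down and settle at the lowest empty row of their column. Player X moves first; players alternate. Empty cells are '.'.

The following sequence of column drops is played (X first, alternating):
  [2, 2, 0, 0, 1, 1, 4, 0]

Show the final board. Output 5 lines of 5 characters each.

Answer: .....
.....
O....
OOO..
XXX.X

Derivation:
Move 1: X drops in col 2, lands at row 4
Move 2: O drops in col 2, lands at row 3
Move 3: X drops in col 0, lands at row 4
Move 4: O drops in col 0, lands at row 3
Move 5: X drops in col 1, lands at row 4
Move 6: O drops in col 1, lands at row 3
Move 7: X drops in col 4, lands at row 4
Move 8: O drops in col 0, lands at row 2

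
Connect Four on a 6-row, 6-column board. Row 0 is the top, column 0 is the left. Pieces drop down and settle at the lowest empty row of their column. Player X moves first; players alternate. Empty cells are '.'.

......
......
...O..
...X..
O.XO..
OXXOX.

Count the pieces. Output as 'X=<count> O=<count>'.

X=5 O=5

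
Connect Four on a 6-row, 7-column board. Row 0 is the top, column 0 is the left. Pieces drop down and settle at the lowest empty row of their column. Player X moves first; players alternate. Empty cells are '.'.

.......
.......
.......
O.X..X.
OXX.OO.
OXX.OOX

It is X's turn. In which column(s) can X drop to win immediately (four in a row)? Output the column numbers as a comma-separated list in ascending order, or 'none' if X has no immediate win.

Answer: 2

Derivation:
col 0: drop X → no win
col 1: drop X → no win
col 2: drop X → WIN!
col 3: drop X → no win
col 4: drop X → no win
col 5: drop X → no win
col 6: drop X → no win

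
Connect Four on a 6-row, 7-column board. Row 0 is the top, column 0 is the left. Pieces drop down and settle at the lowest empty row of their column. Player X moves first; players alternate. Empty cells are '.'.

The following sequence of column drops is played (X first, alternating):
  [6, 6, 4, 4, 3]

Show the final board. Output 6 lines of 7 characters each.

Answer: .......
.......
.......
.......
....O.O
...XX.X

Derivation:
Move 1: X drops in col 6, lands at row 5
Move 2: O drops in col 6, lands at row 4
Move 3: X drops in col 4, lands at row 5
Move 4: O drops in col 4, lands at row 4
Move 5: X drops in col 3, lands at row 5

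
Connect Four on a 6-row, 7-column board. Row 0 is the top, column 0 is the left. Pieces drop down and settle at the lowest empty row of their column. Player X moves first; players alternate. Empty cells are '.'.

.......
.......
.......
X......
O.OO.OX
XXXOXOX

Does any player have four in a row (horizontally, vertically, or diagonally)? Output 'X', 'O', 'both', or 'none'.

none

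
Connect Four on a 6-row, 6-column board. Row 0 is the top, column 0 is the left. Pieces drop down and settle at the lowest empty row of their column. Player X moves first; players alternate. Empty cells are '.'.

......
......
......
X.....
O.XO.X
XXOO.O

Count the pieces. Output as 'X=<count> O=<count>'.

X=5 O=5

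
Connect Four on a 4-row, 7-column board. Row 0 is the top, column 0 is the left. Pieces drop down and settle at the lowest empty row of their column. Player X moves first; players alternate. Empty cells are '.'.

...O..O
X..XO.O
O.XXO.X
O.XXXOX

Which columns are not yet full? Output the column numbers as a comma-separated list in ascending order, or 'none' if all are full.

col 0: top cell = '.' → open
col 1: top cell = '.' → open
col 2: top cell = '.' → open
col 3: top cell = 'O' → FULL
col 4: top cell = '.' → open
col 5: top cell = '.' → open
col 6: top cell = 'O' → FULL

Answer: 0,1,2,4,5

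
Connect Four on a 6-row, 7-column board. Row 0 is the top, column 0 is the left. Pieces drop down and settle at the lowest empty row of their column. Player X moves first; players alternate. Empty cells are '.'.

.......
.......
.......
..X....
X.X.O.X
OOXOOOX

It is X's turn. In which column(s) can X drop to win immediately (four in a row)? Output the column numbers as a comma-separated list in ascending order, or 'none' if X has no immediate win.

col 0: drop X → no win
col 1: drop X → no win
col 2: drop X → WIN!
col 3: drop X → no win
col 4: drop X → no win
col 5: drop X → no win
col 6: drop X → no win

Answer: 2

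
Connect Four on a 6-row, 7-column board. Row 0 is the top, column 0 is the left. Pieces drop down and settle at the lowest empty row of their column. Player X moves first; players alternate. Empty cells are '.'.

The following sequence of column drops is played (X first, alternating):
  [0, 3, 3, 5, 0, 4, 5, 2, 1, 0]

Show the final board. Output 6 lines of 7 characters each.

Move 1: X drops in col 0, lands at row 5
Move 2: O drops in col 3, lands at row 5
Move 3: X drops in col 3, lands at row 4
Move 4: O drops in col 5, lands at row 5
Move 5: X drops in col 0, lands at row 4
Move 6: O drops in col 4, lands at row 5
Move 7: X drops in col 5, lands at row 4
Move 8: O drops in col 2, lands at row 5
Move 9: X drops in col 1, lands at row 5
Move 10: O drops in col 0, lands at row 3

Answer: .......
.......
.......
O......
X..X.X.
XXOOOO.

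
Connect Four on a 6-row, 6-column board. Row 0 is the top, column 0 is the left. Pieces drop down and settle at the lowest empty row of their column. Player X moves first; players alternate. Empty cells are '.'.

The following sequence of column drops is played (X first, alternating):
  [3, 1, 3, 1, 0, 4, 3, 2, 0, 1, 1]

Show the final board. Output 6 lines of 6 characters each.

Answer: ......
......
.X....
.O.X..
XO.X..
XOOXO.

Derivation:
Move 1: X drops in col 3, lands at row 5
Move 2: O drops in col 1, lands at row 5
Move 3: X drops in col 3, lands at row 4
Move 4: O drops in col 1, lands at row 4
Move 5: X drops in col 0, lands at row 5
Move 6: O drops in col 4, lands at row 5
Move 7: X drops in col 3, lands at row 3
Move 8: O drops in col 2, lands at row 5
Move 9: X drops in col 0, lands at row 4
Move 10: O drops in col 1, lands at row 3
Move 11: X drops in col 1, lands at row 2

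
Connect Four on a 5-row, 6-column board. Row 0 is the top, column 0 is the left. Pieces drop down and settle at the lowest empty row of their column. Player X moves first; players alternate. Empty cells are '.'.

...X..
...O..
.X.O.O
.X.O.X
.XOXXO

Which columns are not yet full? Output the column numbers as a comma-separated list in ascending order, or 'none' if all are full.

col 0: top cell = '.' → open
col 1: top cell = '.' → open
col 2: top cell = '.' → open
col 3: top cell = 'X' → FULL
col 4: top cell = '.' → open
col 5: top cell = '.' → open

Answer: 0,1,2,4,5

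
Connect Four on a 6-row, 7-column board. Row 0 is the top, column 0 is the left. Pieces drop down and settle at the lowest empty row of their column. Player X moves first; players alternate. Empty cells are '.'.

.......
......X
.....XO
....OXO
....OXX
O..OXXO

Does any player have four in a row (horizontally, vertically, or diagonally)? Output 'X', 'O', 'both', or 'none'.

X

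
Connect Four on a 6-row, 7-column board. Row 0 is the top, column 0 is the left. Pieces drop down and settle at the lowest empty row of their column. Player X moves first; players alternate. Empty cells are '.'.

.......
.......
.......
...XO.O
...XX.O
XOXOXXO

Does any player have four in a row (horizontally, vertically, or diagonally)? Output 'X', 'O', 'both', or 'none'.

none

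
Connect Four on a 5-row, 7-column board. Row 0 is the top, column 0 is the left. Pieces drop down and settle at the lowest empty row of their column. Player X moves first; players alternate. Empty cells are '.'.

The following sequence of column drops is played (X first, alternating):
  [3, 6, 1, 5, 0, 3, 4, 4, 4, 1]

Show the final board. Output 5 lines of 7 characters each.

Answer: .......
.......
....X..
.O.OO..
XX.XXOO

Derivation:
Move 1: X drops in col 3, lands at row 4
Move 2: O drops in col 6, lands at row 4
Move 3: X drops in col 1, lands at row 4
Move 4: O drops in col 5, lands at row 4
Move 5: X drops in col 0, lands at row 4
Move 6: O drops in col 3, lands at row 3
Move 7: X drops in col 4, lands at row 4
Move 8: O drops in col 4, lands at row 3
Move 9: X drops in col 4, lands at row 2
Move 10: O drops in col 1, lands at row 3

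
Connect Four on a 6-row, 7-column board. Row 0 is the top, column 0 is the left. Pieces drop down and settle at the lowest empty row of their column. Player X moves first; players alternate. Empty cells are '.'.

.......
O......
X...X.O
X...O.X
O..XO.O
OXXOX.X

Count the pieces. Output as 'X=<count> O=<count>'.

X=9 O=8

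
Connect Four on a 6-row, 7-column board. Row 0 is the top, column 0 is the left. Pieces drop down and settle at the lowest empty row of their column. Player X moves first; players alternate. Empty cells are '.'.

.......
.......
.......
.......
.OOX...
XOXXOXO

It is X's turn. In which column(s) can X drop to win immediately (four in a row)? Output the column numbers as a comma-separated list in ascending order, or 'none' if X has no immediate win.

col 0: drop X → no win
col 1: drop X → no win
col 2: drop X → no win
col 3: drop X → no win
col 4: drop X → no win
col 5: drop X → no win
col 6: drop X → no win

Answer: none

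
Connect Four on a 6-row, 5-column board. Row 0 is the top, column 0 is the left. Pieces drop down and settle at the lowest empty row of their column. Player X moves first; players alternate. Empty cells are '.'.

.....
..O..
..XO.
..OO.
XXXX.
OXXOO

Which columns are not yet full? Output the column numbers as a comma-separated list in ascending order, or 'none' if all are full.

Answer: 0,1,2,3,4

Derivation:
col 0: top cell = '.' → open
col 1: top cell = '.' → open
col 2: top cell = '.' → open
col 3: top cell = '.' → open
col 4: top cell = '.' → open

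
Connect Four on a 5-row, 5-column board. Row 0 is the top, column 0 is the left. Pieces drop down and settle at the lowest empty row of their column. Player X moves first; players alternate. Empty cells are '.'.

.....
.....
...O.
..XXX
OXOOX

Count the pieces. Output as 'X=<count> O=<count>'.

X=5 O=4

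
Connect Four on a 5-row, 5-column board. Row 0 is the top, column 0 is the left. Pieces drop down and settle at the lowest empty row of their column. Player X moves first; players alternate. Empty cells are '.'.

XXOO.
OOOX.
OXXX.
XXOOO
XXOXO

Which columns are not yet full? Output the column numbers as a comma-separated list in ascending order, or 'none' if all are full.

Answer: 4

Derivation:
col 0: top cell = 'X' → FULL
col 1: top cell = 'X' → FULL
col 2: top cell = 'O' → FULL
col 3: top cell = 'O' → FULL
col 4: top cell = '.' → open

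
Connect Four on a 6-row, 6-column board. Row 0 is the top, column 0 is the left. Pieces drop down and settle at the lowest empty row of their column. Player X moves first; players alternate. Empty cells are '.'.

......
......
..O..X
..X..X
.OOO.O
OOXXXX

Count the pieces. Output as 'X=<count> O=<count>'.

X=7 O=7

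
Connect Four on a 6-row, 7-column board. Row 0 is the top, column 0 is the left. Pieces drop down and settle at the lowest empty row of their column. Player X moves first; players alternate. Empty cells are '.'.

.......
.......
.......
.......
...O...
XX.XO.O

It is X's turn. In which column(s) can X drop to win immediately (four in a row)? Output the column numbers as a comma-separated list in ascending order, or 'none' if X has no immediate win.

col 0: drop X → no win
col 1: drop X → no win
col 2: drop X → WIN!
col 3: drop X → no win
col 4: drop X → no win
col 5: drop X → no win
col 6: drop X → no win

Answer: 2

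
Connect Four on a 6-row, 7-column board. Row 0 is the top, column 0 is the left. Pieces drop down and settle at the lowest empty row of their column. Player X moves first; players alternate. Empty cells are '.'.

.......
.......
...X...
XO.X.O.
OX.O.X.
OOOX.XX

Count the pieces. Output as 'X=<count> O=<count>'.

X=8 O=7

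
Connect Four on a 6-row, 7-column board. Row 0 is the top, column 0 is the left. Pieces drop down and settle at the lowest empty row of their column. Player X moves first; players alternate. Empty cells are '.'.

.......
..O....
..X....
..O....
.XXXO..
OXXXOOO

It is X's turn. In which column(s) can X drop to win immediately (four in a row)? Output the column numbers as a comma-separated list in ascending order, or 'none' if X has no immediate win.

col 0: drop X → WIN!
col 1: drop X → no win
col 2: drop X → no win
col 3: drop X → no win
col 4: drop X → no win
col 5: drop X → no win
col 6: drop X → no win

Answer: 0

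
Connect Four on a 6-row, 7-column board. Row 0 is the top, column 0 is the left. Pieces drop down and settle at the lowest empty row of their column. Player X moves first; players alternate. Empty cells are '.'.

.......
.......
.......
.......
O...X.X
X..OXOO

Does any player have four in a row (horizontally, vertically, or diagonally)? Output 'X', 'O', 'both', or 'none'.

none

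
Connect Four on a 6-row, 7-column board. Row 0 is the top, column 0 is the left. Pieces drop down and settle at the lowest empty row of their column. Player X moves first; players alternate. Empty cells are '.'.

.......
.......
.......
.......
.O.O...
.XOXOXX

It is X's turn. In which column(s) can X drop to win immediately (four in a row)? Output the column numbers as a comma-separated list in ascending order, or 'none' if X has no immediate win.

Answer: none

Derivation:
col 0: drop X → no win
col 1: drop X → no win
col 2: drop X → no win
col 3: drop X → no win
col 4: drop X → no win
col 5: drop X → no win
col 6: drop X → no win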